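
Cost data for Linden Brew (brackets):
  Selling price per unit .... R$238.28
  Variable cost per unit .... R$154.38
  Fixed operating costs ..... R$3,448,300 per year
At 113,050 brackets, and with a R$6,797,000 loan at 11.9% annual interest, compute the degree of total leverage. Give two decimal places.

Contribution at this volume is 113,050 × R$83.90 = R$9,484,895.00.
Operating income = contribution − fixed costs = R$9,484,895.00 − R$3,448,300 = R$6,036,595.00. Interest = R$808,843.00.
DOL = R$9,484,895.00 ÷ R$6,036,595.00 = 1.5712; DFL = R$6,036,595.00 ÷ R$5,227,752.00 = 1.1547.
DCL = DOL × DFL = 1.5712 × 1.1547 = 1.8143.

1.81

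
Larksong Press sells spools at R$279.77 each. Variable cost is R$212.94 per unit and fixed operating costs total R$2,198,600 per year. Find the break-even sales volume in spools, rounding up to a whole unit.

Each unit contributes R$279.77 − R$212.94 = R$66.83.
Break-even volume = fixed costs ÷ CM per unit = R$2,198,600 ÷ R$66.83 = 32,898.40, so 32,899 spools.

32,899 spools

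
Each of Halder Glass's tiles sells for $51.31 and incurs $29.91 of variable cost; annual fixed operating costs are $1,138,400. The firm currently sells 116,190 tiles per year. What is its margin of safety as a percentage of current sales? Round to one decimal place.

54.2%

Contribution margin per unit = $51.31 − $29.91 = $21.40. Break-even units = $1,138,400 ÷ $21.40 = 53,196.26; break-even revenue = 53,196.26 × $51.31 = $2,729,500.19.
Current sales = 116,190 × $51.31 = $5,961,708.90.
Margin of safety = ($5,961,708.90 − $2,729,500.19) ÷ $5,961,708.90 = 54.2%.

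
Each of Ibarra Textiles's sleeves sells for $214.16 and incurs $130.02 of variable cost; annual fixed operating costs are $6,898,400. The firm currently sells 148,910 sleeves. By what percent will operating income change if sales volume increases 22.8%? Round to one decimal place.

Total contribution margin = 148,910 × $84.14 = $12,529,287.40.
Operating income = contribution − fixed costs = $12,529,287.40 − $6,898,400 = $5,630,887.40.
DOL = contribution ÷ EBIT = $12,529,287.40 ÷ $5,630,887.40 = 2.2251.
So EBIT moves 2.2251 × (+22.8%) = +50.7%.

+50.7%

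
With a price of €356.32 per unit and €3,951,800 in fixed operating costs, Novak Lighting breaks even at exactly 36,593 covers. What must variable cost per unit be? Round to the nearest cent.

€248.33

Contribution per unit must be FC / Q = €3,951,800 / 36,593 = €107.9933.
Variable cost per unit = €356.32 − €107.9933 = €248.33.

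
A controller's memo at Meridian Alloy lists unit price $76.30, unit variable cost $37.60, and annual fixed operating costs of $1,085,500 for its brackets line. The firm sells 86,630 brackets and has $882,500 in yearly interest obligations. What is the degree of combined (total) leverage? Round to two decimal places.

Total contribution margin = 86,630 × $38.70 = $3,352,581.00.
Operating income = contribution − fixed costs = $3,352,581.00 − $1,085,500 = $2,267,081.00. Interest = $882,500.00.
DOL = $3,352,581.00 ÷ $2,267,081.00 = 1.4788; DFL = $2,267,081.00 ÷ $1,384,581.00 = 1.6374.
DCL = DOL × DFL = 1.4788 × 1.6374 = 2.4214.

2.42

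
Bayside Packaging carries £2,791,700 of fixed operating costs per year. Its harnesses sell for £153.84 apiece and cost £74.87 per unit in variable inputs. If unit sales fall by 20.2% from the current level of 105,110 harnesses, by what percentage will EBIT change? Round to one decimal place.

Total contribution margin = 105,110 × £78.97 = £8,300,536.70.
Subtracting fixed costs: EBIT = £8,300,536.70 − £2,791,700 = £5,508,836.70.
Degree of operating leverage = £8,300,536.70 / £5,508,836.70 = 1.5068.
%ΔEBIT = DOL × %ΔSales = 1.5068 × -20.2% = -30.4%.

-30.4%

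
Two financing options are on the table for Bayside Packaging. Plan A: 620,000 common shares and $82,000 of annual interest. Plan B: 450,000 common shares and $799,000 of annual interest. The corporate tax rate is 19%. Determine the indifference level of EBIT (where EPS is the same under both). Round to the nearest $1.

$2,696,941

At indifference, (EBIT − 82,000)(1 − t)/620,000 = (EBIT − 799,000)(1 − t)/450,000.
The (1 − t) factor cancels: (EBIT − 82,000) × 450,000 = (EBIT − 799,000) × 620,000.
EBIT × (620,000 − 450,000) = 799,000 × 620,000 − 82,000 × 450,000 = 458,480,000,000, so EBIT = 458,480,000,000 ÷ 170,000 = 2,696,941.18.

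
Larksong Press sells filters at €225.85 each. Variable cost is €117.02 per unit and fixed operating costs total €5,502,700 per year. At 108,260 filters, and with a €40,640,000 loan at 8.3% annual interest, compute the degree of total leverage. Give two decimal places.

4.05

Total contribution margin = 108,260 × €108.83 = €11,781,935.80.
EBIT = €11,781,935.80 − €5,502,700 = €6,279,235.80. Interest = €3,373,120.00, so EBIT − I = €2,906,115.80.
Degree of total leverage = total CM / (EBIT − interest) = €11,781,935.80 / €2,906,115.80 = 4.0542.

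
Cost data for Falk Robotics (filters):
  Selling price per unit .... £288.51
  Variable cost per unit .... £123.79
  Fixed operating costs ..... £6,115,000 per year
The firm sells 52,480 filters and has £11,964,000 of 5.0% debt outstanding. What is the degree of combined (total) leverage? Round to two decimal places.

4.48

At 52,480 units, contribution = 52,480 × £164.72 = £8,644,505.60.
Operating income = contribution − fixed costs = £8,644,505.60 − £6,115,000 = £2,529,505.60. Interest = £598,200.00, so EBIT − I = £1,931,305.60.
DCL = contribution ÷ (EBIT − I) = £8,644,505.60 ÷ £1,931,305.60 = 4.4760.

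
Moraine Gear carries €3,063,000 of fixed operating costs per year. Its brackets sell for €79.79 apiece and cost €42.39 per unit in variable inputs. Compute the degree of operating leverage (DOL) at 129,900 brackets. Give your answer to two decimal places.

At 129,900 units, contribution = 129,900 × €37.40 = €4,858,260.00.
EBIT = €4,858,260.00 − €3,063,000 = €1,795,260.00.
DOL = contribution ÷ EBIT = €4,858,260.00 ÷ €1,795,260.00 = 2.7062.

2.71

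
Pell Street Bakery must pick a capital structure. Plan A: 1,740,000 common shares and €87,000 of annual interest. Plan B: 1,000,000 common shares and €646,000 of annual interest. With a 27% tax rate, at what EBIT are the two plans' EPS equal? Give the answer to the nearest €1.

€1,401,405

At indifference, (EBIT − 87,000)(1 − t)/1,740,000 = (EBIT − 646,000)(1 − t)/1,000,000.
Cancelling (1 − t) and cross-multiplying: 1,000,000·(EBIT − 87,000) = 1,740,000·(EBIT − 646,000).
Solving, EBIT = (646,000·1,740,000 − 87,000·1,000,000) / (1,740,000 − 1,000,000) = 1,037,040,000,000 / 740,000 = 1,401,405.41.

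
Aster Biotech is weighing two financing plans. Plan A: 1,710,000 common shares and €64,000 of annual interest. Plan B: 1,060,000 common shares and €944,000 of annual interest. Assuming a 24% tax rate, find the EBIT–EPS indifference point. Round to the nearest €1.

At indifference, (EBIT − 64,000)(1 − t)/1,710,000 = (EBIT − 944,000)(1 − t)/1,060,000.
Cancelling (1 − t) and cross-multiplying: 1,060,000·(EBIT − 64,000) = 1,710,000·(EBIT − 944,000).
Solving, EBIT = (944,000·1,710,000 − 64,000·1,060,000) / (1,710,000 − 1,060,000) = 1,546,400,000,000 / 650,000 = 2,379,076.92.

€2,379,077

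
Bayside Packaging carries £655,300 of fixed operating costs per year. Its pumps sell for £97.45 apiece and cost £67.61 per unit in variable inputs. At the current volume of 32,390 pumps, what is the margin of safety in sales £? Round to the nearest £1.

£1,016,359

Unit CM = price − variable cost = £97.45 − £67.61 = £29.84. Break-even units = £655,300 ÷ £29.84 = 21,960.46; break-even revenue = 21,960.46 × £97.45 = £2,140,046.41.
Actual sales revenue = 32,390 × £97.45 = £3,156,405.50.
Margin of safety = £3,156,405.50 − £2,140,046.41 = £1,016,359.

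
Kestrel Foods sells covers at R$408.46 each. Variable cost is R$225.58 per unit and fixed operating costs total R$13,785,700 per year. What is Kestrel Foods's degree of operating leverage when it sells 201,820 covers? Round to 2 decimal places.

1.60

At 201,820 units, contribution = 201,820 × R$182.88 = R$36,908,841.60.
Subtracting fixed costs: EBIT = R$36,908,841.60 − R$13,785,700 = R$23,123,141.60.
DOL = contribution ÷ EBIT = R$36,908,841.60 ÷ R$23,123,141.60 = 1.5962.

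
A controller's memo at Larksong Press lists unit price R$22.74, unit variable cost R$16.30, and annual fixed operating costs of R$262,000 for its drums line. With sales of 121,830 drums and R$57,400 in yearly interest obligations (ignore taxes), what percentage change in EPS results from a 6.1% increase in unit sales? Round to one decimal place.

+10.3%

At 121,830 units, contribution = 121,830 × R$6.44 = R$784,585.20.
Subtracting fixed costs: EBIT = R$784,585.20 − R$262,000 = R$522,585.20.
Interest = R$57,400.00, so EBIT − I = R$465,185.20.
Degree of combined leverage = contribution ÷ (EBIT − I) = R$784,585.20 ÷ R$465,185.20 = 1.6866.
%ΔEPS = DCL × %ΔSales = 1.6866 × +6.1% = +10.3%.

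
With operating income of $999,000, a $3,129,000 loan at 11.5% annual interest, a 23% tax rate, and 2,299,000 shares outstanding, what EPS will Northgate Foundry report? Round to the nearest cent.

Interest = $359,835.00, so EBT = $999,000 − $359,835.00 = $639,165.00.
After tax at 23%: net income = $639,165.00 × 0.77 = $492,157.05.
Per share: $492,157.05 / 2,299,000 shares = $0.21.

$0.21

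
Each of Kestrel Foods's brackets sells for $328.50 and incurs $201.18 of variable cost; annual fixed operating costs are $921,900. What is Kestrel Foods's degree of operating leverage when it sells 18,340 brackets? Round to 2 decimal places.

Total contribution margin = 18,340 × $127.32 = $2,335,048.80.
EBIT = $2,335,048.80 − $921,900 = $1,413,148.80.
Degree of operating leverage = $2,335,048.80 / $1,413,148.80 = 1.6524.

1.65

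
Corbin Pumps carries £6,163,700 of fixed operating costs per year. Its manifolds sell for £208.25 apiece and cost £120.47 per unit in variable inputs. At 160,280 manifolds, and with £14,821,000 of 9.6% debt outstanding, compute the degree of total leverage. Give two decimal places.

At 160,280 units, contribution = 160,280 × £87.78 = £14,069,378.40.
Subtracting fixed costs: EBIT = £14,069,378.40 − £6,163,700 = £7,905,678.40. Interest = £1,422,816.00.
DOL = £14,069,378.40 ÷ £7,905,678.40 = 1.7797; DFL = £7,905,678.40 ÷ £6,482,862.40 = 1.2195.
Combined leverage = 1.7797 × 1.2195 = 2.1703.

2.17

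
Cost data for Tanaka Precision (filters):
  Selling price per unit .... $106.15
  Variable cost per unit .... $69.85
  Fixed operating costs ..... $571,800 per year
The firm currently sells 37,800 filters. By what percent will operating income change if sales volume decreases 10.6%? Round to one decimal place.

Contribution at this volume is 37,800 × $36.30 = $1,372,140.00.
EBIT = $1,372,140.00 − $571,800 = $800,340.00.
DOL = contribution ÷ EBIT = $1,372,140.00 ÷ $800,340.00 = 1.7144.
Operating income changes by 1.7144 × -10.6% = -18.2%.

-18.2%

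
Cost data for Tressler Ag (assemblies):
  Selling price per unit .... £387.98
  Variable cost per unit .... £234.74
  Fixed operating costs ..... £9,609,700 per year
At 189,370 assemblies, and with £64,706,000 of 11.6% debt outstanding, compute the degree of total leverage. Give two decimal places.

2.44

Contribution at this volume is 189,370 × £153.24 = £29,019,058.80.
Subtracting fixed costs: EBIT = £29,019,058.80 − £9,609,700 = £19,409,358.80. Interest = £7,505,896.00, so EBIT − I = £11,903,462.80.
DCL = contribution ÷ (EBIT − I) = £29,019,058.80 ÷ £11,903,462.80 = 2.4379.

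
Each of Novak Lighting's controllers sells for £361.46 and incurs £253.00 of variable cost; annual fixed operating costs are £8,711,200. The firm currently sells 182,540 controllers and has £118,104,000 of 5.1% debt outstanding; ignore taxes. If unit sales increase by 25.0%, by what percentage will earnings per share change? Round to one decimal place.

Total contribution margin = 182,540 × £108.46 = £19,798,288.40.
Subtracting fixed costs: EBIT = £19,798,288.40 − £8,711,200 = £11,087,088.40.
Interest = £6,023,304.00, so EBIT − I = £5,063,784.40.
DCL = total CM / (EBIT − I) = £19,798,288.40 / £5,063,784.40 = 3.9098.
EPS therefore changes by 3.9098 × (+25.0%) = +97.7%.

+97.7%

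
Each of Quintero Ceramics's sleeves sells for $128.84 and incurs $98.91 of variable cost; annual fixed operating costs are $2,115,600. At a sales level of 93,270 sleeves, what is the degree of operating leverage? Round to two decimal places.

4.13

Total contribution margin = 93,270 × $29.93 = $2,791,571.10.
Operating income = contribution − fixed costs = $2,791,571.10 − $2,115,600 = $675,971.10.
DOL = contribution ÷ EBIT = $2,791,571.10 ÷ $675,971.10 = 4.1297.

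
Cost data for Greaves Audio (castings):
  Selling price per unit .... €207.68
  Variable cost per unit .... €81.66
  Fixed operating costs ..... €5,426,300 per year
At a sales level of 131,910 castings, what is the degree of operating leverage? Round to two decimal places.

1.48

At 131,910 units, contribution = 131,910 × €126.02 = €16,623,298.20.
EBIT = €16,623,298.20 − €5,426,300 = €11,196,998.20.
So DOL = total CM / EBIT = €16,623,298.20 / €11,196,998.20 = 1.4846.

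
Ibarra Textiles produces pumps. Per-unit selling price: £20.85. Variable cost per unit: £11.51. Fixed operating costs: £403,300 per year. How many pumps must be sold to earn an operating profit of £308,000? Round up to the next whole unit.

Each unit contributes £20.85 − £11.51 = £9.34.
Need Q such that Q × £9.34 − £403,300 = £308,000, i.e. Q = £711,300 / £9.34 = 76,156.32 → 76,157.

76,157 pumps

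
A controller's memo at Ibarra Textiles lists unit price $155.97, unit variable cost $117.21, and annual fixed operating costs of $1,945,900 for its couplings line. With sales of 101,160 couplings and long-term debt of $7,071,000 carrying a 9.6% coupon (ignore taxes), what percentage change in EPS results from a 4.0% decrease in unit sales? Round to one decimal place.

-12.1%

Total contribution margin = 101,160 × $38.76 = $3,920,961.60.
Subtracting fixed costs: EBIT = $3,920,961.60 − $1,945,900 = $1,975,061.60.
Interest = $678,816.00, so EBIT − I = $1,296,245.60.
Degree of combined leverage = contribution ÷ (EBIT − I) = $3,920,961.60 ÷ $1,296,245.60 = 3.0249.
%ΔEPS = DCL × %ΔSales = 3.0249 × -4.0% = -12.1%.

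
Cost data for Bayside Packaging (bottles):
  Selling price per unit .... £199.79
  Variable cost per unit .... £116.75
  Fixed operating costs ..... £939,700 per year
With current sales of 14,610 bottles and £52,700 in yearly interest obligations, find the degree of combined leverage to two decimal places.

5.49

At 14,610 units, contribution = 14,610 × £83.04 = £1,213,214.40.
EBIT = £1,213,214.40 − £939,700 = £273,514.40. Interest = £52,700.00.
DOL = £1,213,214.40 ÷ £273,514.40 = 4.4357; DFL = £273,514.40 ÷ £220,814.40 = 1.2387.
Combined leverage = 4.4357 × 1.2387 = 5.4945.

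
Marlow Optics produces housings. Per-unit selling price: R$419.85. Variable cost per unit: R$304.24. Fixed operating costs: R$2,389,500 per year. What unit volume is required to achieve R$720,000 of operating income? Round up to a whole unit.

26,897 housings

Each unit contributes R$419.85 − R$304.24 = R$115.61.
Units = (FC + target) / CM = (R$2,389,500 + R$720,000) / R$115.61 = 26,896.46, so 26,897 housings.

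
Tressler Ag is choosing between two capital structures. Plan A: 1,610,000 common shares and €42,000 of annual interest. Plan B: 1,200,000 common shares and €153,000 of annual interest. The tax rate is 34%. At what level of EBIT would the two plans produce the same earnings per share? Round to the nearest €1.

€477,878

At indifference, (EBIT − 42,000)(1 − t)/1,610,000 = (EBIT − 153,000)(1 − t)/1,200,000.
The (1 − t) factor cancels: (EBIT − 42,000) × 1,200,000 = (EBIT − 153,000) × 1,610,000.
EBIT × (1,610,000 − 1,200,000) = 153,000 × 1,610,000 − 42,000 × 1,200,000 = 195,930,000,000, so EBIT = 195,930,000,000 ÷ 410,000 = 477,878.05.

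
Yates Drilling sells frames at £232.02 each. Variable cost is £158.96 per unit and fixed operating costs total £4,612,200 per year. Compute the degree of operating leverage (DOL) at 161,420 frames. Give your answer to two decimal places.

Contribution at this volume is 161,420 × £73.06 = £11,793,345.20.
Operating income = contribution − fixed costs = £11,793,345.20 − £4,612,200 = £7,181,145.20.
Degree of operating leverage = £11,793,345.20 / £7,181,145.20 = 1.6423.

1.64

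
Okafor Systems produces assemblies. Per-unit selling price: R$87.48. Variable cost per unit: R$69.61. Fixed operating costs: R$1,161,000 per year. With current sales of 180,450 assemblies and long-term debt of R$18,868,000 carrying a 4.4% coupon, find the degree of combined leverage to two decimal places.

2.61

Contribution at this volume is 180,450 × R$17.87 = R$3,224,641.50.
EBIT = R$3,224,641.50 − R$1,161,000 = R$2,063,641.50. Interest = R$830,192.00, so EBIT − I = R$1,233,449.50.
Degree of total leverage = total CM / (EBIT − interest) = R$3,224,641.50 / R$1,233,449.50 = 2.6143.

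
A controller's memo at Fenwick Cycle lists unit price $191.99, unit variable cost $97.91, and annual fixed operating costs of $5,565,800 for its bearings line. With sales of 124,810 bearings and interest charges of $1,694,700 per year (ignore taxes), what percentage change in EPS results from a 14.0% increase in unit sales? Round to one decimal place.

+36.7%

At 124,810 units, contribution = 124,810 × $94.08 = $11,742,124.80.
EBIT = $11,742,124.80 − $5,565,800 = $6,176,324.80.
Interest = $1,694,700.00, so EBIT − I = $4,481,624.80.
DCL = total CM / (EBIT − I) = $11,742,124.80 / $4,481,624.80 = 2.6201.
%ΔEPS = DCL × %ΔSales = 2.6201 × +14.0% = +36.7%.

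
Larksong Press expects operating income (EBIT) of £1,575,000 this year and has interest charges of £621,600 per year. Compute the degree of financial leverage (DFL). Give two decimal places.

Interest = £621,600.00.
DFL = EBIT ÷ (EBIT − I) = £1,575,000 ÷ (£1,575,000 − £621,600.00) = £1,575,000 ÷ £953,400.00 = 1.6520.

1.65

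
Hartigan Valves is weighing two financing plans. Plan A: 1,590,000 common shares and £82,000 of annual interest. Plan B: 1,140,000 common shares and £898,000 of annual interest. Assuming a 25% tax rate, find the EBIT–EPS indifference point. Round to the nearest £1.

£2,965,200

Set EPS_A = EPS_B: (EBIT − £82,000)(1 − 0.25) ÷ 1,590,000 = (EBIT − £898,000)(1 − 0.25) ÷ 1,140,000.
Cancelling (1 − t) and cross-multiplying: 1,140,000·(EBIT − 82,000) = 1,590,000·(EBIT − 898,000).
EBIT × (1,590,000 − 1,140,000) = 898,000 × 1,590,000 − 82,000 × 1,140,000 = 1,334,340,000,000, so EBIT = 1,334,340,000,000 ÷ 450,000 = 2,965,200.00.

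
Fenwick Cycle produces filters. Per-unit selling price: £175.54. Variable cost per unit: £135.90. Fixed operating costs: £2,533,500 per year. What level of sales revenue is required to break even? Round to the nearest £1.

Contribution margin per unit = £175.54 − £135.90 = £39.64, a CM ratio of £39.64 ÷ £175.54 = 0.2258.
Break-even revenue = fixed costs × price ÷ CM = £2,533,500 × £175.54 ÷ £39.64 = £11,219,238.

£11,219,238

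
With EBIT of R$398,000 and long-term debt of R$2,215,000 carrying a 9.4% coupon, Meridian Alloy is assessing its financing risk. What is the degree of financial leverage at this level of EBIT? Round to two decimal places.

Interest = R$208,210.00.
DFL = EBIT ÷ (EBIT − I) = R$398,000 ÷ (R$398,000 − R$208,210.00) = R$398,000 ÷ R$189,790.00 = 2.0971.

2.10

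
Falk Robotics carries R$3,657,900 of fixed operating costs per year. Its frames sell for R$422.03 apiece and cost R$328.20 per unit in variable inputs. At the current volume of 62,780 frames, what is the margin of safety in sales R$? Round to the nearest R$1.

R$10,042,485

Each unit contributes R$422.03 − R$328.20 = R$93.83. Break-even units = R$3,657,900 ÷ R$93.83 = 38,984.33; break-even revenue = 38,984.33 × R$422.03 = R$16,452,558.21.
Actual sales revenue = 62,780 × R$422.03 = R$26,495,043.40.
Margin of safety = R$26,495,043.40 − R$16,452,558.21 = R$10,042,485.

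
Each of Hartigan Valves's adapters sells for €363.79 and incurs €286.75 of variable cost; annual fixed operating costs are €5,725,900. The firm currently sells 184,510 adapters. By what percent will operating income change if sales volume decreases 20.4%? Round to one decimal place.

-34.2%

Contribution at this volume is 184,510 × €77.04 = €14,214,650.40.
Operating income = contribution − fixed costs = €14,214,650.40 − €5,725,900 = €8,488,750.40.
So DOL = total CM / EBIT = €14,214,650.40 / €8,488,750.40 = 1.6745.
So EBIT moves 1.6745 × (-20.4%) = -34.2%.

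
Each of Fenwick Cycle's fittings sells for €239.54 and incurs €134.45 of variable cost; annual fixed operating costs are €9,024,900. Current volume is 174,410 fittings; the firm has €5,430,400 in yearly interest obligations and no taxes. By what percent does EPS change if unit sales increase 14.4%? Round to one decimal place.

At 174,410 units, contribution = 174,410 × €105.09 = €18,328,746.90.
Subtracting fixed costs: EBIT = €18,328,746.90 − €9,024,900 = €9,303,846.90.
After interest of €5,430,400.00, pre-tax earnings = €3,873,446.90.
DCL = total CM / (EBIT − I) = €18,328,746.90 / €3,873,446.90 = 4.7319.
%ΔEPS = DCL × %ΔSales = 4.7319 × +14.4% = +68.1%.

+68.1%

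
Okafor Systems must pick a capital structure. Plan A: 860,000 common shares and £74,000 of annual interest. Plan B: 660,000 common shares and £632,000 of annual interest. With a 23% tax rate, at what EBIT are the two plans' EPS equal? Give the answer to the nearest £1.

£2,473,400

At indifference, (EBIT − 74,000)(1 − t)/860,000 = (EBIT − 632,000)(1 − t)/660,000.
Cancelling (1 − t) and cross-multiplying: 660,000·(EBIT − 74,000) = 860,000·(EBIT − 632,000).
Solving, EBIT = (632,000·860,000 − 74,000·660,000) / (860,000 − 660,000) = 494,680,000,000 / 200,000 = 2,473,400.00.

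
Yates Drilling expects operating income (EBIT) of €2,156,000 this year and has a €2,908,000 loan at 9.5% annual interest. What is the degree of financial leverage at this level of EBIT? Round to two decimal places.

1.15

Interest = €276,260.00.
DFL = EBIT ÷ (EBIT − I) = €2,156,000 ÷ (€2,156,000 − €276,260.00) = €2,156,000 ÷ €1,879,740.00 = 1.1470.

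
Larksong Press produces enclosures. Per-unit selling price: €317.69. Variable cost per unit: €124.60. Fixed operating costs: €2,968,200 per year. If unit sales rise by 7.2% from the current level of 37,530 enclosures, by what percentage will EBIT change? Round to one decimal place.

+12.2%

Total contribution margin = 37,530 × €193.09 = €7,246,667.70.
Subtracting fixed costs: EBIT = €7,246,667.70 − €2,968,200 = €4,278,467.70.
DOL = contribution ÷ EBIT = €7,246,667.70 ÷ €4,278,467.70 = 1.6938.
Operating income changes by 1.6938 × +7.2% = +12.2%.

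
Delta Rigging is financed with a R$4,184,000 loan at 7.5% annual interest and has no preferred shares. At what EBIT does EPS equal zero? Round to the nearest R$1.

R$313,800

Annual interest = 7.5% × R$4,184,000 = R$313,800.00.
Without preferred stock the financial break-even is simply EBIT = interest = R$313,800.00.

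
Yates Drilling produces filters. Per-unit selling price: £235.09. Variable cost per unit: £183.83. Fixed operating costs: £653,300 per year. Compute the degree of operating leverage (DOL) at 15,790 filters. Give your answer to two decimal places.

5.19

Total contribution margin = 15,790 × £51.26 = £809,395.40.
Subtracting fixed costs: EBIT = £809,395.40 − £653,300 = £156,095.40.
Degree of operating leverage = £809,395.40 / £156,095.40 = 5.1853.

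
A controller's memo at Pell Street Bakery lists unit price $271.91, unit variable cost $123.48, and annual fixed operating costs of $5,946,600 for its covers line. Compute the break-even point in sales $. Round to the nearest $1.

$10,893,620

Contribution margin per unit = $271.91 − $123.48 = $148.43, a CM ratio of $148.43 ÷ $271.91 = 0.5459.
Break-even revenue = fixed costs × price ÷ CM = $5,946,600 × $271.91 ÷ $148.43 = $10,893,620.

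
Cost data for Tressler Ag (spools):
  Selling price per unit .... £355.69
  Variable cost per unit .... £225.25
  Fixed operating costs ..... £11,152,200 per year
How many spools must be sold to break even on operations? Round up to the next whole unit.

Each unit contributes £355.69 − £225.25 = £130.44.
Break-even Q = £11,152,200 / £130.44 = 85,496.78 → 85,497 spools.

85,497 spools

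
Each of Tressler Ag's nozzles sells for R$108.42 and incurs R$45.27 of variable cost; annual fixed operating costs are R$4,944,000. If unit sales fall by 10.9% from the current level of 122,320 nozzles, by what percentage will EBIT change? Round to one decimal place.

-30.3%

Total contribution margin = 122,320 × R$63.15 = R$7,724,508.00.
Operating income = contribution − fixed costs = R$7,724,508.00 − R$4,944,000 = R$2,780,508.00.
Degree of operating leverage = R$7,724,508.00 / R$2,780,508.00 = 2.7781.
%ΔEBIT = DOL × %ΔSales = 2.7781 × -10.9% = -30.3%.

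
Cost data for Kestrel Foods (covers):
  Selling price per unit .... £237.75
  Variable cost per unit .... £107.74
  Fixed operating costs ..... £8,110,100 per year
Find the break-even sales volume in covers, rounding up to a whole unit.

Contribution margin per unit = £237.75 − £107.74 = £130.01.
Break-even volume = fixed costs ÷ CM per unit = £8,110,100 ÷ £130.01 = 62,380.59, so 62,381 covers.

62,381 covers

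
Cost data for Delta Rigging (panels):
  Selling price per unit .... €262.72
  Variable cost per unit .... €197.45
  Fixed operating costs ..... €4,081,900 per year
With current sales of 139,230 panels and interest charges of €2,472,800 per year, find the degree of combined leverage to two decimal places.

Total contribution margin = 139,230 × €65.27 = €9,087,542.10.
EBIT = €9,087,542.10 − €4,081,900 = €5,005,642.10. Interest = €2,472,800.00.
DOL = €9,087,542.10 ÷ €5,005,642.10 = 1.8155; DFL = €5,005,642.10 ÷ €2,532,842.10 = 1.9763.
DCL = DOL × DFL = 1.8155 × 1.9763 = 3.5880.

3.59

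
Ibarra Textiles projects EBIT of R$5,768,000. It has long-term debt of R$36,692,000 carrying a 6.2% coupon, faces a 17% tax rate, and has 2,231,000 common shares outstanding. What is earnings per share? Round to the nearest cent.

Interest = R$2,274,904.00, so EBT = R$5,768,000 − R$2,274,904.00 = R$3,493,096.00.
Net income = R$3,493,096.00 × (1 − 0.17) = R$2,899,269.68.
Per share: R$2,899,269.68 / 2,231,000 shares = R$1.30.

R$1.30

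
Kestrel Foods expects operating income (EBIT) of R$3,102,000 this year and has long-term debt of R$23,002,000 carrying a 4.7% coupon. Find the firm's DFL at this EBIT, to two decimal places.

1.53

Annual interest charges come to R$1,081,094.00.
Degree of financial leverage = EBIT / (EBIT − interest) = R$3,102,000 / R$2,020,906.00 = 1.5350.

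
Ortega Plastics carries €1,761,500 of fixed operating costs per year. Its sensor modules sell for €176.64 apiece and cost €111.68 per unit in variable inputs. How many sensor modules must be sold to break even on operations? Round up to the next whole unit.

27,117 sensor modules

Contribution margin per unit = €176.64 − €111.68 = €64.96.
Break-even Q = €1,761,500 / €64.96 = 27,116.69 → 27,117 sensor modules.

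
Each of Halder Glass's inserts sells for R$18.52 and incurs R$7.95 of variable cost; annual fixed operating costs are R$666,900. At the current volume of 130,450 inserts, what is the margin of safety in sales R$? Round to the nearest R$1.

R$1,247,439

Contribution margin per unit = R$18.52 − R$7.95 = R$10.57. Break-even units = R$666,900 ÷ R$10.57 = 63,093.66; break-even revenue = 63,093.66 × R$18.52 = R$1,168,494.61.
Actual sales revenue = 130,450 × R$18.52 = R$2,415,934.00.
Margin of safety = R$2,415,934.00 − R$1,168,494.61 = R$1,247,439.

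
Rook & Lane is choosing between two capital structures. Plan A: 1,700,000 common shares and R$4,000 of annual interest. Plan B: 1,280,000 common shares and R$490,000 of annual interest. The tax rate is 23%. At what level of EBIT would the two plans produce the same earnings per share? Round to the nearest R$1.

R$1,971,143

At indifference, (EBIT − 4,000)(1 − t)/1,700,000 = (EBIT − 490,000)(1 − t)/1,280,000.
Cancelling (1 − t) and cross-multiplying: 1,280,000·(EBIT − 4,000) = 1,700,000·(EBIT − 490,000).
Solving, EBIT = (490,000·1,700,000 − 4,000·1,280,000) / (1,700,000 − 1,280,000) = 827,880,000,000 / 420,000 = 1,971,142.86.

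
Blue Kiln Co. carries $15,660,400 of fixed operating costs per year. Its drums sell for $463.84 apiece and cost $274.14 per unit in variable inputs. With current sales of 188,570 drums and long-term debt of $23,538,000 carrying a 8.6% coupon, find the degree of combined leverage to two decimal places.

1.98

Total contribution margin = 188,570 × $189.70 = $35,771,729.00.
EBIT = $35,771,729.00 − $15,660,400 = $20,111,329.00. Interest = $2,024,268.00.
DOL = $35,771,729.00 ÷ $20,111,329.00 = 1.7787; DFL = $20,111,329.00 ÷ $18,087,061.00 = 1.1119.
Combined leverage = 1.7787 × 1.1119 = 1.9777.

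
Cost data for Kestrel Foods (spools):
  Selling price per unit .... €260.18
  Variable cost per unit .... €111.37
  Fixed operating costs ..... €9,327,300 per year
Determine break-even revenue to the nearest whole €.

Contribution margin per unit = €260.18 − €111.37 = €148.81, a CM ratio of €148.81 ÷ €260.18 = 0.5720.
Break-even revenue = fixed costs × price ÷ CM = €9,327,300 × €260.18 ÷ €148.81 = €16,307,889.

€16,307,889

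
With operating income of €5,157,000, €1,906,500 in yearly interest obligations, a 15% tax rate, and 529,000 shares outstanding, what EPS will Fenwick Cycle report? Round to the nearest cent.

€5.22

Pre-tax income = €5,157,000 − €1,906,500.00 = €3,250,500.00.
After tax at 15%: net income = €3,250,500.00 × 0.85 = €2,762,925.00.
EPS = €2,762,925.00 ÷ 529,000 = €5.22.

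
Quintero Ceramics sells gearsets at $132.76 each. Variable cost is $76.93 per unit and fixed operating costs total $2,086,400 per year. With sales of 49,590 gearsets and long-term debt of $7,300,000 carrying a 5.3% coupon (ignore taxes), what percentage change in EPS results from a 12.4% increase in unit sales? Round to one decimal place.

+116.3%

Contribution at this volume is 49,590 × $55.83 = $2,768,609.70.
EBIT = $2,768,609.70 − $2,086,400 = $682,209.70.
Interest = $386,900.00, so EBIT − I = $295,309.70.
DCL = total CM / (EBIT − I) = $2,768,609.70 / $295,309.70 = 9.3753.
%ΔEPS = DCL × %ΔSales = 9.3753 × +12.4% = +116.3%.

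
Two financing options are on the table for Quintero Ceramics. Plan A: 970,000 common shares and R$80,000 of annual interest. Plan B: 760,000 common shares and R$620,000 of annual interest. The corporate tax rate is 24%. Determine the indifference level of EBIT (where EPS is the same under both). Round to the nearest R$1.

At indifference, (EBIT − 80,000)(1 − t)/970,000 = (EBIT − 620,000)(1 − t)/760,000.
The (1 − t) factor cancels: (EBIT − 80,000) × 760,000 = (EBIT − 620,000) × 970,000.
Solving, EBIT = (620,000·970,000 − 80,000·760,000) / (970,000 − 760,000) = 540,600,000,000 / 210,000 = 2,574,285.71.

R$2,574,286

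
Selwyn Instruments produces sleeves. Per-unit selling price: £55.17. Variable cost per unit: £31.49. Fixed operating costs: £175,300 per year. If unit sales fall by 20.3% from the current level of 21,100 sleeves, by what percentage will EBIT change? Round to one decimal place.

Total contribution margin = 21,100 × £23.68 = £499,648.00.
Subtracting fixed costs: EBIT = £499,648.00 − £175,300 = £324,348.00.
So DOL = total CM / EBIT = £499,648.00 / £324,348.00 = 1.5405.
So EBIT moves 1.5405 × (-20.3%) = -31.3%.

-31.3%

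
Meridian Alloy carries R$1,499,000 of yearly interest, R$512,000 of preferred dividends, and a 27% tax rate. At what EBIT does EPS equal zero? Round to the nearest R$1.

R$2,200,370

Grossing the preferred dividend up to pre-tax terms: R$512,000 / (1 − 0.27) = R$701,369.86.
Financial break-even EBIT = interest + D_p ÷ (1 − t) = R$1,499,000 + R$701,369.86 = R$2,200,369.86.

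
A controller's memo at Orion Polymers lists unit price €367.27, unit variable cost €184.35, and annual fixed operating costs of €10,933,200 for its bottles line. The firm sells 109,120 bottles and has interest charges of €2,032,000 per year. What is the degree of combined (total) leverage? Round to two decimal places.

2.85

At 109,120 units, contribution = 109,120 × €182.92 = €19,960,230.40.
EBIT = €19,960,230.40 − €10,933,200 = €9,027,030.40. Interest = €2,032,000.00, so EBIT − I = €6,995,030.40.
Degree of total leverage = total CM / (EBIT − interest) = €19,960,230.40 / €6,995,030.40 = 2.8535.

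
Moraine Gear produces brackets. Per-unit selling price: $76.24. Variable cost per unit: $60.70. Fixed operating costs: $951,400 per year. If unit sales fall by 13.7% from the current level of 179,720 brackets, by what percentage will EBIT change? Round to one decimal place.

-20.8%

Contribution at this volume is 179,720 × $15.54 = $2,792,848.80.
EBIT = $2,792,848.80 − $951,400 = $1,841,448.80.
Degree of operating leverage = $2,792,848.80 / $1,841,448.80 = 1.5167.
Operating income changes by 1.5167 × -13.7% = -20.8%.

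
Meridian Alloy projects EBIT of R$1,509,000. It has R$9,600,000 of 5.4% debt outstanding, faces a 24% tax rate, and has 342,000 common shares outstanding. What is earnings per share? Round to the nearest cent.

Pre-tax income = R$1,509,000 − R$518,400.00 = R$990,600.00.
After tax at 24%: net income = R$990,600.00 × 0.76 = R$752,856.00.
Per share: R$752,856.00 / 342,000 shares = R$2.20.

R$2.20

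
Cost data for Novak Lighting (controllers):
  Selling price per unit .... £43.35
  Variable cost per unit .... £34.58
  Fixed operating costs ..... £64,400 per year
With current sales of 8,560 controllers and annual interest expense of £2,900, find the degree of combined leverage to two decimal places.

Total contribution margin = 8,560 × £8.77 = £75,071.20.
Operating income = contribution − fixed costs = £75,071.20 − £64,400 = £10,671.20. Interest = £2,900.00, so EBIT − I = £7,771.20.
DCL = contribution ÷ (EBIT − I) = £75,071.20 ÷ £7,771.20 = 9.6602.

9.66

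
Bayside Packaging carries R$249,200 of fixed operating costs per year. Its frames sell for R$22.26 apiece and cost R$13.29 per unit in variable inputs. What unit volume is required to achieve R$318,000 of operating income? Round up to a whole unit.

Each unit contributes R$22.26 − R$13.29 = R$8.97.
Required volume = (fixed costs + target profit) ÷ CM = (R$249,200 + R$318,000) ÷ R$8.97 = 63,233.00, so 63,233 frames.

63,233 frames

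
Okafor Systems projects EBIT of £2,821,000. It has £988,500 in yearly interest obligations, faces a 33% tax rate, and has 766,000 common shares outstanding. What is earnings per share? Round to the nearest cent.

Interest = £988,500.00, so EBT = £2,821,000 − £988,500.00 = £1,832,500.00.
Net income = £1,832,500.00 × (1 − 0.33) = £1,227,775.00.
EPS = £1,227,775.00 ÷ 766,000 = £1.60.

£1.60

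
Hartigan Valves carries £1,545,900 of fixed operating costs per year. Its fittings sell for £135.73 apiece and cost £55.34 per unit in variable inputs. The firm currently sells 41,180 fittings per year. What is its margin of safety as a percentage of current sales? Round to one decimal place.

53.3%

Unit CM = price − variable cost = £135.73 − £55.34 = £80.39. Break-even units = £1,545,900 ÷ £80.39 = 19,230.00; break-even revenue = 19,230.00 × £135.73 = £2,610,088.41.
Current sales = 41,180 × £135.73 = £5,589,361.40.
Margin of safety = (£5,589,361.40 − £2,610,088.41) ÷ £5,589,361.40 = 53.3%.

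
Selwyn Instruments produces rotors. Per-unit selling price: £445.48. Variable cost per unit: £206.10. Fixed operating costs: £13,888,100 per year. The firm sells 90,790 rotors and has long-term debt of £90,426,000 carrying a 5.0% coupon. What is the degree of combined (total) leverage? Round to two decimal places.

6.54

Contribution at this volume is 90,790 × £239.38 = £21,733,310.20.
Operating income = contribution − fixed costs = £21,733,310.20 − £13,888,100 = £7,845,210.20. Interest = £4,521,300.00, so EBIT − I = £3,323,910.20.
DCL = contribution ÷ (EBIT − I) = £21,733,310.20 ÷ £3,323,910.20 = 6.5385.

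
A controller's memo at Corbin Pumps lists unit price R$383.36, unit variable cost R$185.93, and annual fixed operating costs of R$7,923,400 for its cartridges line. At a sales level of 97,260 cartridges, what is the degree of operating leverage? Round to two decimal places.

Total contribution margin = 97,260 × R$197.43 = R$19,202,041.80.
EBIT = R$19,202,041.80 − R$7,923,400 = R$11,278,641.80.
DOL = contribution ÷ EBIT = R$19,202,041.80 ÷ R$11,278,641.80 = 1.7025.

1.70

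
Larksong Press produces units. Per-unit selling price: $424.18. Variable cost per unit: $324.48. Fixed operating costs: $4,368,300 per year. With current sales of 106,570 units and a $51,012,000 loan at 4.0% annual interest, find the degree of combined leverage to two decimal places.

2.52

At 106,570 units, contribution = 106,570 × $99.70 = $10,625,029.00.
Subtracting fixed costs: EBIT = $10,625,029.00 − $4,368,300 = $6,256,729.00. Interest = $2,040,480.00.
DOL = $10,625,029.00 ÷ $6,256,729.00 = 1.6982; DFL = $6,256,729.00 ÷ $4,216,249.00 = 1.4840.
Combined leverage = 1.6982 × 1.4840 = 2.5201.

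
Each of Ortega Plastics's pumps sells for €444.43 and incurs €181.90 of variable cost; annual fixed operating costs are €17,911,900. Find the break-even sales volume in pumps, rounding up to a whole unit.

Unit CM = price − variable cost = €444.43 − €181.90 = €262.53.
Break-even Q = €17,911,900 / €262.53 = 68,228.01 → 68,229 pumps.

68,229 pumps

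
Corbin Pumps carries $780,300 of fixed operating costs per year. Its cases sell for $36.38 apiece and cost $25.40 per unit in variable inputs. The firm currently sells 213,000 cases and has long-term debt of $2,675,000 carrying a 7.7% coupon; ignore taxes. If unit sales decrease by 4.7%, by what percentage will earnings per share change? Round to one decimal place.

-8.1%

Total contribution margin = 213,000 × $10.98 = $2,338,740.00.
EBIT = $2,338,740.00 − $780,300 = $1,558,440.00.
After interest of $205,975.00, pre-tax earnings = $1,352,465.00.
DCL = total CM / (EBIT − I) = $2,338,740.00 / $1,352,465.00 = 1.7292.
EPS therefore changes by 1.7292 × (-4.7%) = -8.1%.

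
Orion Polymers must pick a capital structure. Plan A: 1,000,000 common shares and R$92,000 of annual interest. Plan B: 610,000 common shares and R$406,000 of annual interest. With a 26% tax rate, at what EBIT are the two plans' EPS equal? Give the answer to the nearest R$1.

Set EPS_A = EPS_B: (EBIT − R$92,000)(1 − 0.26) ÷ 1,000,000 = (EBIT − R$406,000)(1 − 0.26) ÷ 610,000.
The (1 − t) factor cancels: (EBIT − 92,000) × 610,000 = (EBIT − 406,000) × 1,000,000.
EBIT × (1,000,000 − 610,000) = 406,000 × 1,000,000 − 92,000 × 610,000 = 349,880,000,000, so EBIT = 349,880,000,000 ÷ 390,000 = 897,128.21.

R$897,128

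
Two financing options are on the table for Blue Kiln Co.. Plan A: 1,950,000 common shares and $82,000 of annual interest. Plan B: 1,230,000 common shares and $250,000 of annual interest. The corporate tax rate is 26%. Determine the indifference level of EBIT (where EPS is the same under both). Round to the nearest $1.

$537,000

Set EPS_A = EPS_B: (EBIT − $82,000)(1 − 0.26) ÷ 1,950,000 = (EBIT − $250,000)(1 − 0.26) ÷ 1,230,000.
The (1 − t) factor cancels: (EBIT − 82,000) × 1,230,000 = (EBIT − 250,000) × 1,950,000.
EBIT × (1,950,000 − 1,230,000) = 250,000 × 1,950,000 − 82,000 × 1,230,000 = 386,640,000,000, so EBIT = 386,640,000,000 ÷ 720,000 = 537,000.00.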